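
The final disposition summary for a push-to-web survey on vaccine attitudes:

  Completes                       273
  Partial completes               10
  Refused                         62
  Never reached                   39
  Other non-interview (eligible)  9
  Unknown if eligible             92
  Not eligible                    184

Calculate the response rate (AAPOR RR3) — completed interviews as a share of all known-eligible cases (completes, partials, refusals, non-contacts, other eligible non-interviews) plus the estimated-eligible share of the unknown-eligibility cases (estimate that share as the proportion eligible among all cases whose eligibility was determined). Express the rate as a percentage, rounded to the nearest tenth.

59.9%

Num → 273
Determined eligible → 273 + 10 + 62 + 39 + 9 = 393
e = 393 / (393 + 184) = 393 / 577 = 0.6811
Eligible share of unknowns → 0.6811 × 92 = 62.66
Base → 393 + 62.66 = 455.66
RR3 = 273 / 455.66 = 0.5991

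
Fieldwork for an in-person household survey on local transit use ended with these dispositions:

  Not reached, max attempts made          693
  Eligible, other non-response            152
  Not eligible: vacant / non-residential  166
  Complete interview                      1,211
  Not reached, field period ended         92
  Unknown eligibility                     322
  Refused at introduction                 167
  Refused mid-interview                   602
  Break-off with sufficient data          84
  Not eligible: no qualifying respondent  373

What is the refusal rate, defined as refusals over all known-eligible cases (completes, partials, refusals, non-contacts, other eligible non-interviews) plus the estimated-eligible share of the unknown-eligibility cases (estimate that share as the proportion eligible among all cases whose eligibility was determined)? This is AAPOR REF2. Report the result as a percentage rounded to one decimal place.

23.5%

Refused = 167 + 602 = 769
No answer / not reached = 92 + 693 = 785
Not eligible = 373 + 166 = 539
Num = 769
Determined eligible = 1211 + 84 + 769 + 785 + 152 = 3001
e = 3001 / (3001 + 539) = 3001 / 3540 = 0.8477
e × U = 0.8477 × 322 = 272.96
Base = 3001 + 272.96 = 3273.96
REF2 = 769 / 3273.96 = 0.2349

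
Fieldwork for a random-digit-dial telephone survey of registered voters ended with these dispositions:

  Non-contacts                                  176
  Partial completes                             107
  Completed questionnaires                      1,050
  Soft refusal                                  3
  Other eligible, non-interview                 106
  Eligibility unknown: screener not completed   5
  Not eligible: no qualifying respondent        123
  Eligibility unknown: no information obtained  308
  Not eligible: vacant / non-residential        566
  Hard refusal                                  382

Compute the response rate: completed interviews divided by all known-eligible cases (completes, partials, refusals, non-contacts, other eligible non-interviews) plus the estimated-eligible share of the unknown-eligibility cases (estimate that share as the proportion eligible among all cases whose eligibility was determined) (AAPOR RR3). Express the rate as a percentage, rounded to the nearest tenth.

51.2%

Refusal or break-off = 382 + 3 = 385
Unknown eligibility = 5 + 308 = 313
Screened out, ineligible = 123 + 566 = 689
Num: 1050
Known eligible: 1050 + 107 + 385 + 176 + 106 = 1824
e = 1824 / (1824 + 689) = 1824 / 2513 = 0.7258
Eligible share of unknowns: 0.7258 × 313 = 227.18
Denom: 1824 + 227.18 = 2051.18
RR3 = 1050 / 2051.18 = 0.5119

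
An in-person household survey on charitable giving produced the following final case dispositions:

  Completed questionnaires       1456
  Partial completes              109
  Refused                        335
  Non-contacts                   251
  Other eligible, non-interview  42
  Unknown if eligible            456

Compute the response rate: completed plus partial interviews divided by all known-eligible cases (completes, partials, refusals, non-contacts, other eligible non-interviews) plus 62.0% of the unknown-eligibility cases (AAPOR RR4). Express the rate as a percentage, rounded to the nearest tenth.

63.2%

Top → 1456 + 109 = 1565
Eligible (known) → 1456 + 109 + 335 + 251 + 42 = 2193
Estimated eligible among unknowns → 0.6200 × 456 = 282.72
Denominator → 2193 + 282.72 = 2475.72
RR4 = 1565 / 2475.72 = 0.6321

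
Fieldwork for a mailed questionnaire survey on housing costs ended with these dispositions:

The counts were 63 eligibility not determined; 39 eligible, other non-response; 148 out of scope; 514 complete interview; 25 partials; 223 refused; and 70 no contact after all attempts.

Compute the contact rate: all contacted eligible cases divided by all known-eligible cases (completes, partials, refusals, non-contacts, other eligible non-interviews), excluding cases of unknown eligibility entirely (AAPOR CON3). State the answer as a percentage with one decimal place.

Num → 514 + 25 + 223 + 39 = 801
Denominator → 514 + 25 + 223 + 70 + 39 = 871
CON3 = 801 / 871 = 0.9196

92.0%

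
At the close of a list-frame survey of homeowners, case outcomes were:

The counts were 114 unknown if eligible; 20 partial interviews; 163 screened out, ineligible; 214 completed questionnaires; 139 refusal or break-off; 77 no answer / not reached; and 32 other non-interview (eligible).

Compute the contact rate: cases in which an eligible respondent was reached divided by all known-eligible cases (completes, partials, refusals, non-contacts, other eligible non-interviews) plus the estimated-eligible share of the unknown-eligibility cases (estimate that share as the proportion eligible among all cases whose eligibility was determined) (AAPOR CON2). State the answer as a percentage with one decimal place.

Num → 214 + 20 + 139 + 32 = 405
Eligible (known) → 214 + 20 + 139 + 77 + 32 = 482
e = 482 / (482 + 163) = 482 / 645 = 0.7473
Estimated eligible among unknowns → 0.7473 × 114 = 85.19
Denom → 482 + 85.19 = 567.19
CON2 = 405 / 567.19 = 0.7140

71.4%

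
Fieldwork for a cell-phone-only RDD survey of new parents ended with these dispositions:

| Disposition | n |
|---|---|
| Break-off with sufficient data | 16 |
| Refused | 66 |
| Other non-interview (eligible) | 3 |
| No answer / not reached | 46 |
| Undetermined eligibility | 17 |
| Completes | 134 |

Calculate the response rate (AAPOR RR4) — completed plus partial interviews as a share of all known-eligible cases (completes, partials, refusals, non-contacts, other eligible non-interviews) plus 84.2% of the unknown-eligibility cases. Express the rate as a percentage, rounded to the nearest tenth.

Top → 134 + 16 = 150
Known eligible → 134 + 16 + 66 + 46 + 3 = 265
Estimated eligible among unknowns → 0.8420 × 17 = 14.31
Base → 265 + 14.31 = 279.31
RR4 = 150 / 279.31 = 0.5370

53.7%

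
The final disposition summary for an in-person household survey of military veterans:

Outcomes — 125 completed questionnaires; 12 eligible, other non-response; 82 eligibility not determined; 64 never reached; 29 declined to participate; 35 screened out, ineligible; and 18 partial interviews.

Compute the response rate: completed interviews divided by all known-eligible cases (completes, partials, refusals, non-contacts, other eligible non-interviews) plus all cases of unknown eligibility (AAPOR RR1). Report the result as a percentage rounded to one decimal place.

37.9%

Num → 125
Base → 125 + 18 + 29 + 64 + 12 + 82 = 330
RR1 = 125 / 330 = 0.3788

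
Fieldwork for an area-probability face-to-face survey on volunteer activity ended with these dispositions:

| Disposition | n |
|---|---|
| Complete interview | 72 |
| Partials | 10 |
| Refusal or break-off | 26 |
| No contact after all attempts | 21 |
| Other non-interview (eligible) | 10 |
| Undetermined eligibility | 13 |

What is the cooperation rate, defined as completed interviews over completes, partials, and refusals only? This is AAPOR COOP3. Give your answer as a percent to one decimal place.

Num → 72
Base → 72 + 10 + 26 = 108
COOP3 = 72 / 108 = 0.6667

66.7%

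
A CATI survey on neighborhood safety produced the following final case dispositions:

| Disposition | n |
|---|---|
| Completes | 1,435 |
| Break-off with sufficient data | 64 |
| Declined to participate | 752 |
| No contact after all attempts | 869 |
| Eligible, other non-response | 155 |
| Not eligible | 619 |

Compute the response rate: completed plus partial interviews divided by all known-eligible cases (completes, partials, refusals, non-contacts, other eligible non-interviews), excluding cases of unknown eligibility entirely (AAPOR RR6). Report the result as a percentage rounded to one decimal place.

45.8%

Numerator = 1435 + 64 = 1499
Denom = 1435 + 64 + 752 + 869 + 155 = 3275
RR6 = 1499 / 3275 = 0.4577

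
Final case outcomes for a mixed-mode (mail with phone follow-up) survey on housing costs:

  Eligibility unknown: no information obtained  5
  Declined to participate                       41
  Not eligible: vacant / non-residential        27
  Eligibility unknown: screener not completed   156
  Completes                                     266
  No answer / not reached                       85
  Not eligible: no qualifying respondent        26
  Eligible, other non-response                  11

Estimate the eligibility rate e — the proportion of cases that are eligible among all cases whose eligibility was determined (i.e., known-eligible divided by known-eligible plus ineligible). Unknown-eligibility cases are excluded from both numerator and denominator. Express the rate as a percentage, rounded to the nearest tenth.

88.4%

Eligibility not determined = 156 + 5 = 161
Not eligible = 26 + 27 = 53
Eligible (known) = 266 + 41 + 85 + 11 = 403
e = 403 / (403 + 53) = 403 / 456 = 0.8838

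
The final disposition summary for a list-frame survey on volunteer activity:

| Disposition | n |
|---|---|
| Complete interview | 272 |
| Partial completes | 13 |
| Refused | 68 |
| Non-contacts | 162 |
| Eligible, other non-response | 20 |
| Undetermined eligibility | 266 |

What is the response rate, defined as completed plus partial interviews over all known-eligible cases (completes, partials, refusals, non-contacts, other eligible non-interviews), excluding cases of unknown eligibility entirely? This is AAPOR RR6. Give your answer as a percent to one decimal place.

53.3%

Top → 272 + 13 = 285
Denominator → 272 + 13 + 68 + 162 + 20 = 535
RR6 = 285 / 535 = 0.5327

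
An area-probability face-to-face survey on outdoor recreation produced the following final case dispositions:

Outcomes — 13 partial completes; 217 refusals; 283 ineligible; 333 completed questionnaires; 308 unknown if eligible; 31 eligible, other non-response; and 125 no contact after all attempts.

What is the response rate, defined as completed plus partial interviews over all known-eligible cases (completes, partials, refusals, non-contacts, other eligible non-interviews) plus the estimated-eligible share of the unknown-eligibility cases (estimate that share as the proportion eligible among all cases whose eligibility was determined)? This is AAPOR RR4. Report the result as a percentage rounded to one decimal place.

Num → 333 + 13 = 346
Known eligible → 333 + 13 + 217 + 125 + 31 = 719
e = 719 / (719 + 283) = 719 / 1002 = 0.7176
Estimated eligible among unknowns → 0.7176 × 308 = 221.02
Denom → 719 + 221.02 = 940.02
RR4 = 346 / 940.02 = 0.3681

36.8%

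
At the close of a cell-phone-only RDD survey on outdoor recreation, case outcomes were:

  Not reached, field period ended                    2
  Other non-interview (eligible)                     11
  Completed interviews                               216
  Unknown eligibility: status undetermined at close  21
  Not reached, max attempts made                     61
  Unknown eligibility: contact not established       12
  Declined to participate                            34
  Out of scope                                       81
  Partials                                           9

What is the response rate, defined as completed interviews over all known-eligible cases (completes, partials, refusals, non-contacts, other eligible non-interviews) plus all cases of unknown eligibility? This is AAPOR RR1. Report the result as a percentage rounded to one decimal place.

No answer / not reached = 2 + 61 = 63
Unknown eligibility = 12 + 21 = 33
Top → 216
Base → 216 + 9 + 34 + 63 + 11 + 33 = 366
RR1 = 216 / 366 = 0.5902

59.0%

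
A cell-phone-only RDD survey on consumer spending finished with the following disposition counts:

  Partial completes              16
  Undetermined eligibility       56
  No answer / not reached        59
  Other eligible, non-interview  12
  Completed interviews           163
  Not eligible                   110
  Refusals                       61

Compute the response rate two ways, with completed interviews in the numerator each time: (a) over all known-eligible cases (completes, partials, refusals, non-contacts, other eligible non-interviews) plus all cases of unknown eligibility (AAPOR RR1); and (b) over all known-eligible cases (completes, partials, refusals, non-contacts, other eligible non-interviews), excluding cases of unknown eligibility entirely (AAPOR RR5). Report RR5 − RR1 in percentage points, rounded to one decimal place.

8.0

Num = 163
Denominator = 163 + 16 + 61 + 59 + 12 + 56 = 367
RR1 = 163 / 367 = 0.4441
Denominator = 163 + 16 + 61 + 59 + 12 = 311
RR5 = 163 / 311 = 0.5241
Difference = 52.41 − 44.41 = 8.00 percentage points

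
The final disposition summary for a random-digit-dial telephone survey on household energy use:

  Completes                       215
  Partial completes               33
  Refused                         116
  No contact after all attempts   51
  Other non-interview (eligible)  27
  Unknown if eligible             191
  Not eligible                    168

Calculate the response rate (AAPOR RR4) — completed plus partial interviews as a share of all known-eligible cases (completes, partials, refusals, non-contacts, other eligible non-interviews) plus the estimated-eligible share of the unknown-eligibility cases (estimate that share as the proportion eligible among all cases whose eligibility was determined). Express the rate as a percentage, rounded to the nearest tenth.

42.7%

Num = 215 + 33 = 248
Eligible (known) = 215 + 33 + 116 + 51 + 27 = 442
e = 442 / (442 + 168) = 442 / 610 = 0.7246
Eligible share of unknowns = 0.7246 × 191 = 138.40
Denom = 442 + 138.40 = 580.40
RR4 = 248 / 580.40 = 0.4273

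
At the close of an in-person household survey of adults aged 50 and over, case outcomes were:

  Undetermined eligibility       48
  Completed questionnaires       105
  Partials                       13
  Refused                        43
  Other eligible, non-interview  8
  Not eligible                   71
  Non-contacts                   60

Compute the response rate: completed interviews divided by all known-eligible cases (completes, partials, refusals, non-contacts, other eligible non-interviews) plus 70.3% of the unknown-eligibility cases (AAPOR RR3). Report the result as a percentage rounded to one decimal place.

Numerator = 105
Eligible (known) = 105 + 13 + 43 + 60 + 8 = 229
e × U = 0.7030 × 48 = 33.74
Denominator = 229 + 33.74 = 262.74
RR3 = 105 / 262.74 = 0.3996

40.0%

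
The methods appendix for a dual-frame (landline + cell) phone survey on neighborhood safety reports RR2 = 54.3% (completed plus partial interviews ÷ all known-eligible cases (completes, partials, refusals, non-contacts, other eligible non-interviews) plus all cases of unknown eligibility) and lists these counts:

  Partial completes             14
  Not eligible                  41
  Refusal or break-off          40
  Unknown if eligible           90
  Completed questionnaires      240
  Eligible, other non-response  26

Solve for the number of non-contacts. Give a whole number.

Top: 240 + 14 = 254
RR2 = 254 / D = 0.543
D = 254 / 0.543 = 467.8
Remaining denominator categories sum to 410
non-contacts = 467.8 − 410 ≈ 58

58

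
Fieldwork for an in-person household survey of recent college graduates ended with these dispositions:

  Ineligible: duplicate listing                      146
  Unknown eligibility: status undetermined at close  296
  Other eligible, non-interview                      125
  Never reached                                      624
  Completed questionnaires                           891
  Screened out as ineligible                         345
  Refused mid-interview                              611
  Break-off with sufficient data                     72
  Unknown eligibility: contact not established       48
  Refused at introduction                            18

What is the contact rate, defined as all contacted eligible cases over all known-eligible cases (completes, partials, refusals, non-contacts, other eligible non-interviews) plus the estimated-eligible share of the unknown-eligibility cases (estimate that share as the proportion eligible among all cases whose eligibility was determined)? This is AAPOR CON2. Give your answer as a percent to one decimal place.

65.4%

Declined to participate = 18 + 611 = 629
Unknown eligibility = 48 + 296 = 344
Out of scope = 345 + 146 = 491
Top → 891 + 72 + 629 + 125 = 1717
Determined eligible → 891 + 72 + 629 + 624 + 125 = 2341
e = 2341 / (2341 + 491) = 2341 / 2832 = 0.8266
Eligible share of unknowns → 0.8266 × 344 = 284.35
Denom → 2341 + 284.35 = 2625.35
CON2 = 1717 / 2625.35 = 0.6540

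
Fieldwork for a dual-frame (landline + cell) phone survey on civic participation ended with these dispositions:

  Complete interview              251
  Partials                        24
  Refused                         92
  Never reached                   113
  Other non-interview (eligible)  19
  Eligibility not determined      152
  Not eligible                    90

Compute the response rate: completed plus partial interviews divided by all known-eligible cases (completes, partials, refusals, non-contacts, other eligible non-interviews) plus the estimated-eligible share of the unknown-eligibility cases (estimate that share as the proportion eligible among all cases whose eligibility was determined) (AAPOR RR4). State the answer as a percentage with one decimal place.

43.8%

Numerator = 251 + 24 = 275
Eligible (known) = 251 + 24 + 92 + 113 + 19 = 499
e = 499 / (499 + 90) = 499 / 589 = 0.8472
e × U = 0.8472 × 152 = 128.77
Base = 499 + 128.77 = 627.77
RR4 = 275 / 627.77 = 0.4381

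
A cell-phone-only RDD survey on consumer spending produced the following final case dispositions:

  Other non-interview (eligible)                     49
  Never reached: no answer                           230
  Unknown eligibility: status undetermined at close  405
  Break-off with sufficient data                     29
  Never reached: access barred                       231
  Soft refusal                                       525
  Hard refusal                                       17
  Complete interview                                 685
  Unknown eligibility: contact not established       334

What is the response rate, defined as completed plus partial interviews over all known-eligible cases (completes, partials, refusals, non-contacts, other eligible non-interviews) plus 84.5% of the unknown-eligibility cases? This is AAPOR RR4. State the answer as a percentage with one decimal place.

Refusal or break-off = 17 + 525 = 542
No answer / not reached = 230 + 231 = 461
Undetermined eligibility = 334 + 405 = 739
Num: 685 + 29 = 714
Known eligible: 685 + 29 + 542 + 461 + 49 = 1766
Eligible share of unknowns: 0.8450 × 739 = 624.45
Denom: 1766 + 624.45 = 2390.45
RR4 = 714 / 2390.45 = 0.2987

29.9%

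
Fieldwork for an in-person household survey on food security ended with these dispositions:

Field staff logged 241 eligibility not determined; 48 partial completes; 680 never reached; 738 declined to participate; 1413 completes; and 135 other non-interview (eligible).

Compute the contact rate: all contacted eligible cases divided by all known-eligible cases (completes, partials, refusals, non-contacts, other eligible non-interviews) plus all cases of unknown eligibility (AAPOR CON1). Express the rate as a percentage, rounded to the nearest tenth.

71.7%

Num → 1413 + 48 + 738 + 135 = 2334
Denominator → 1413 + 48 + 738 + 680 + 135 + 241 = 3255
CON1 = 2334 / 3255 = 0.7171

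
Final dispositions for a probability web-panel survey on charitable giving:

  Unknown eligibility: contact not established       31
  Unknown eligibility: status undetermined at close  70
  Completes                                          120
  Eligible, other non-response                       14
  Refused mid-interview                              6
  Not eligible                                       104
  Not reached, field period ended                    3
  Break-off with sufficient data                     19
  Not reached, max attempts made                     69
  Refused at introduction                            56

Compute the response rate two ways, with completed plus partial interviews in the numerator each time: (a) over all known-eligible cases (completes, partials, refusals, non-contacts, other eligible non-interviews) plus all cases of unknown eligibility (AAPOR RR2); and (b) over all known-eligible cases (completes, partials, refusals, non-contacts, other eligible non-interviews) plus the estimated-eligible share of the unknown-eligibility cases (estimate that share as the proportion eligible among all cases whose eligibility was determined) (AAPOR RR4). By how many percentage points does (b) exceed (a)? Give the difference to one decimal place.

2.7

Refused = 56 + 6 = 62
No answer / not reached = 3 + 69 = 72
Unknown if eligible = 31 + 70 = 101
Num → 120 + 19 = 139
Base → 120 + 19 + 62 + 72 + 14 + 101 = 388
RR2 = 139 / 388 = 0.3582
Known eligible → 120 + 19 + 62 + 72 + 14 = 287
e = 287 / (287 + 104) = 287 / 391 = 0.7340
Estimated eligible among unknowns → 0.7340 × 101 = 74.13
Base → 287 + 74.13 = 361.13
RR4 = 139 / 361.13 = 0.3849
Difference = 38.49 − 35.82 = 2.67 percentage points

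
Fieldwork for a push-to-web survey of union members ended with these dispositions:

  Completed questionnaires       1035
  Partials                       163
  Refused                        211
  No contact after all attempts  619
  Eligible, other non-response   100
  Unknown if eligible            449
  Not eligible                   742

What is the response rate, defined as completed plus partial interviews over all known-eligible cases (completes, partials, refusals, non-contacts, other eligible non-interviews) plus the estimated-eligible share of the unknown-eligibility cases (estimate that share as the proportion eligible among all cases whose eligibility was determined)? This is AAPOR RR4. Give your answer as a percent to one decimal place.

Numerator → 1035 + 163 = 1198
Determined eligible → 1035 + 163 + 211 + 619 + 100 = 2128
e = 2128 / (2128 + 742) = 2128 / 2870 = 0.7415
e × U → 0.7415 × 449 = 332.93
Denom → 2128 + 332.93 = 2460.93
RR4 = 1198 / 2460.93 = 0.4868

48.7%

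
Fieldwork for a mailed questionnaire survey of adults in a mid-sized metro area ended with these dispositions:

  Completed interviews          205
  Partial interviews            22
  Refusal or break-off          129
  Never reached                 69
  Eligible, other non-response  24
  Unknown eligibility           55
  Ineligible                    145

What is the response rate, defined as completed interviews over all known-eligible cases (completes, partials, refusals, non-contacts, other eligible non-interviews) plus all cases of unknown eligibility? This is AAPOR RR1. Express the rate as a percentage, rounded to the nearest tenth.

40.7%

Num = 205
Denom = 205 + 22 + 129 + 69 + 24 + 55 = 504
RR1 = 205 / 504 = 0.4067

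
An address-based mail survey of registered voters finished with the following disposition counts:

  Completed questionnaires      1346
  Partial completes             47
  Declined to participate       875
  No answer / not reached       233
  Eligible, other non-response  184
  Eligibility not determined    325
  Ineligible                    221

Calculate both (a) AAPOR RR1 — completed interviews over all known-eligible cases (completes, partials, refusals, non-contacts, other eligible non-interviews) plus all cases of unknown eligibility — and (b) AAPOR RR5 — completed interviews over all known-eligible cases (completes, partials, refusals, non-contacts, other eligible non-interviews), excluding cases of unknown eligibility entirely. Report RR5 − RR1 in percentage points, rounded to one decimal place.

Num → 1346
Denom → 1346 + 47 + 875 + 233 + 184 + 325 = 3010
RR1 = 1346 / 3010 = 0.4472
Denom → 1346 + 47 + 875 + 233 + 184 = 2685
RR5 = 1346 / 2685 = 0.5013
Difference = 50.13 − 44.72 = 5.41 percentage points

5.4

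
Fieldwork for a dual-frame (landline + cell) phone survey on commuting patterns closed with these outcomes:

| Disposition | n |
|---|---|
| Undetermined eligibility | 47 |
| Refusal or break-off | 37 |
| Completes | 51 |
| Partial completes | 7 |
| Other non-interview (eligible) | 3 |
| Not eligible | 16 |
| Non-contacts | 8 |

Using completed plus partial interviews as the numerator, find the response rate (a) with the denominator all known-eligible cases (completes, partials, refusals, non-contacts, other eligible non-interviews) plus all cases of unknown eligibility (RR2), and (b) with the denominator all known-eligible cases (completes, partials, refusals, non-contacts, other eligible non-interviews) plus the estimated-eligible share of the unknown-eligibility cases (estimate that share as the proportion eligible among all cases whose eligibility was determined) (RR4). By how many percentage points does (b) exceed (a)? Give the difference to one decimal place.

Num: 51 + 7 = 58
Denom: 51 + 7 + 37 + 8 + 3 + 47 = 153
RR2 = 58 / 153 = 0.3791
Determined eligible: 51 + 7 + 37 + 8 + 3 = 106
e = 106 / (106 + 16) = 106 / 122 = 0.8689
Estimated eligible among unknowns: 0.8689 × 47 = 40.84
Denom: 106 + 40.84 = 146.84
RR4 = 58 / 146.84 = 0.3950
Difference = 39.50 − 37.91 = 1.59 percentage points

1.6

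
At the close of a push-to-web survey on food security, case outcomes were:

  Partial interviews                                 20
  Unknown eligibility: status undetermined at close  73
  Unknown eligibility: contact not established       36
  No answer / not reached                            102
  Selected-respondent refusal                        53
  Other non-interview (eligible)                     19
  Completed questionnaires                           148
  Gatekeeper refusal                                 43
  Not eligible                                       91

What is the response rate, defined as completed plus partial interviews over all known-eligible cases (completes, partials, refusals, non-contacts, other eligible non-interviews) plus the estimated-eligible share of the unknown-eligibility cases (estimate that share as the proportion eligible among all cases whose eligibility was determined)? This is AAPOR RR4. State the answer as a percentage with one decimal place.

35.5%

Refusals = 43 + 53 = 96
Unknown if eligible = 36 + 73 = 109
Num: 148 + 20 = 168
Determined eligible: 148 + 20 + 96 + 102 + 19 = 385
e = 385 / (385 + 91) = 385 / 476 = 0.8088
e × U: 0.8088 × 109 = 88.16
Denom: 385 + 88.16 = 473.16
RR4 = 168 / 473.16 = 0.3551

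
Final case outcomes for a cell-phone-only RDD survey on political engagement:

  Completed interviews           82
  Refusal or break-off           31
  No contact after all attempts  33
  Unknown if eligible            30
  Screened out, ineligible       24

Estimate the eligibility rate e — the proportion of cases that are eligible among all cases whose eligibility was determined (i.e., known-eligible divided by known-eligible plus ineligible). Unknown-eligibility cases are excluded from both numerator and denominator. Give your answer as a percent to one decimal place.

Known eligible: 82 + 31 + 33 = 146
e = 146 / (146 + 24) = 146 / 170 = 0.8588

85.9%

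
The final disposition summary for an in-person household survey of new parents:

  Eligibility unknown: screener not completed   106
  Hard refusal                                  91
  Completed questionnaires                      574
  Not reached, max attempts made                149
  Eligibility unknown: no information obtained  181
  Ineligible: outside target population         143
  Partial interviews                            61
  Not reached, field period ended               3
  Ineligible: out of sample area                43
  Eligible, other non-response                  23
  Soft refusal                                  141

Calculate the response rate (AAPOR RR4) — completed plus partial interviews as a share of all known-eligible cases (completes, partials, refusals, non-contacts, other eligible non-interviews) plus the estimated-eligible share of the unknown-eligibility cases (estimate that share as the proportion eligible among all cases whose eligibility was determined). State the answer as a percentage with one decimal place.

Refusal or break-off = 91 + 141 = 232
Non-contacts = 3 + 149 = 152
Unknown if eligible = 106 + 181 = 287
Out of scope = 143 + 43 = 186
Numerator: 574 + 61 = 635
Determined eligible: 574 + 61 + 232 + 152 + 23 = 1042
e = 1042 / (1042 + 186) = 1042 / 1228 = 0.8485
e × U: 0.8485 × 287 = 243.52
Denom: 1042 + 243.52 = 1285.52
RR4 = 635 / 1285.52 = 0.4940

49.4%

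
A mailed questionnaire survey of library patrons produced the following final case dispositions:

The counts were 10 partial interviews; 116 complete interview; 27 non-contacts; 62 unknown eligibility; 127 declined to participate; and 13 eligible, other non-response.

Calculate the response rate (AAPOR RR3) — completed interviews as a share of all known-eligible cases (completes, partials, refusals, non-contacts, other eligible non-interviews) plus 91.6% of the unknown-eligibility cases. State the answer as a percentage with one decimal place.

33.2%

Numerator = 116
Determined eligible = 116 + 10 + 127 + 27 + 13 = 293
Eligible share of unknowns = 0.9160 × 62 = 56.79
Denominator = 293 + 56.79 = 349.79
RR3 = 116 / 349.79 = 0.3316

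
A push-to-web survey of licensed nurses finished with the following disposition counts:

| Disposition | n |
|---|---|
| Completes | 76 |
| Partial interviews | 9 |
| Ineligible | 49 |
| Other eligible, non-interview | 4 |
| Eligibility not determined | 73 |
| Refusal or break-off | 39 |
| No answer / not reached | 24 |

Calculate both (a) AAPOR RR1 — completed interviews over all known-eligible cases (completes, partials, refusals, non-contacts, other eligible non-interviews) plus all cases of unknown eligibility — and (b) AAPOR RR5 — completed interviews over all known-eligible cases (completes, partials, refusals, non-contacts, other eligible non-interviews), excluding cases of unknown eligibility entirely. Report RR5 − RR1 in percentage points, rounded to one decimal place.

Top → 76
Denominator → 76 + 9 + 39 + 24 + 4 + 73 = 225
RR1 = 76 / 225 = 0.3378
Denominator → 76 + 9 + 39 + 24 + 4 = 152
RR5 = 76 / 152 = 0.5000
Difference = 50.00 − 33.78 = 16.22 percentage points

16.2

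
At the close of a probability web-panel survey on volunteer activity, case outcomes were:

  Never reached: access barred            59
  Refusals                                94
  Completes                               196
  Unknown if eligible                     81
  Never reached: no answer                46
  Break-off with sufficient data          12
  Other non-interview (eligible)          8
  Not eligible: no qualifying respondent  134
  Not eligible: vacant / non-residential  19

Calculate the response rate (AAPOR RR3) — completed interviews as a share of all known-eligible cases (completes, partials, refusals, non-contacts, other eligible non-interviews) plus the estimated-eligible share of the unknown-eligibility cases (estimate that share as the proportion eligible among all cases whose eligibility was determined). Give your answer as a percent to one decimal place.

41.3%

No contact after all attempts = 46 + 59 = 105
Screened out, ineligible = 134 + 19 = 153
Num = 196
Known eligible = 196 + 12 + 94 + 105 + 8 = 415
e = 415 / (415 + 153) = 415 / 568 = 0.7306
Eligible share of unknowns = 0.7306 × 81 = 59.18
Denominator = 415 + 59.18 = 474.18
RR3 = 196 / 474.18 = 0.4133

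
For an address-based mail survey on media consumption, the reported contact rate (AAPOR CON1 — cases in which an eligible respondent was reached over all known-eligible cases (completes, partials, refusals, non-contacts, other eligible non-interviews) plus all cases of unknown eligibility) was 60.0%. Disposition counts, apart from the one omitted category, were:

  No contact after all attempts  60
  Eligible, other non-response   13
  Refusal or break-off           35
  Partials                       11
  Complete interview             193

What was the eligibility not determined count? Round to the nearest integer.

Num → 193 + 11 + 35 + 13 = 252
CON1 = 252 / D = 0.600
D = 252 / 0.600 = 420.0
Rest of base = 312
eligibility not determined = 420.0 − 312 ≈ 108

108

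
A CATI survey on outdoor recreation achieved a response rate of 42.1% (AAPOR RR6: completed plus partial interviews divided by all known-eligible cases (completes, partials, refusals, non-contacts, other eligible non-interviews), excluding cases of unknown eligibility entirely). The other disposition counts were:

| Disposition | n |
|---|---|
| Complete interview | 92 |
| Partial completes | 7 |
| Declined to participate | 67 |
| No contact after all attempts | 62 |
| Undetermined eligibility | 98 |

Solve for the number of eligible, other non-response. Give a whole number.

7

Top: 92 + 7 = 99
RR6 = 99 / D = 0.421
D = 99 / 0.421 = 235.2
Remaining denominator categories sum to 228
eligible, other non-response = 235.2 − 228 ≈ 7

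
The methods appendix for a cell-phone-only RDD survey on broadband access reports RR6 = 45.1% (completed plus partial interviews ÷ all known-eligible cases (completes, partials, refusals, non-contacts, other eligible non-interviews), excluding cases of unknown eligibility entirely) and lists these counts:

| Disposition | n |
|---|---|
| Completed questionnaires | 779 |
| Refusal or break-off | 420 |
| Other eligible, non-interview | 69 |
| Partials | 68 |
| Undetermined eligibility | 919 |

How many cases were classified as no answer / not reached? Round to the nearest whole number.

Numerator: 779 + 68 = 847
RR6 = 847 / D = 0.451
D = 847 / 0.451 = 1878.0
Remaining denominator categories sum to 1336
no answer / not reached = 1878.0 − 1336 ≈ 542

542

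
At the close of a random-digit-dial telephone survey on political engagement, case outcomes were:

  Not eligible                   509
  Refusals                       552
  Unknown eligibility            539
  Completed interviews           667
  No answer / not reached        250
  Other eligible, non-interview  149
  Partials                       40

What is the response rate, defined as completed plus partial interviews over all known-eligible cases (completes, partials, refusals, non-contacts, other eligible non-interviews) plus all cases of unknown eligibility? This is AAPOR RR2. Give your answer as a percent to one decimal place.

32.2%

Num: 667 + 40 = 707
Base: 667 + 40 + 552 + 250 + 149 + 539 = 2197
RR2 = 707 / 2197 = 0.3218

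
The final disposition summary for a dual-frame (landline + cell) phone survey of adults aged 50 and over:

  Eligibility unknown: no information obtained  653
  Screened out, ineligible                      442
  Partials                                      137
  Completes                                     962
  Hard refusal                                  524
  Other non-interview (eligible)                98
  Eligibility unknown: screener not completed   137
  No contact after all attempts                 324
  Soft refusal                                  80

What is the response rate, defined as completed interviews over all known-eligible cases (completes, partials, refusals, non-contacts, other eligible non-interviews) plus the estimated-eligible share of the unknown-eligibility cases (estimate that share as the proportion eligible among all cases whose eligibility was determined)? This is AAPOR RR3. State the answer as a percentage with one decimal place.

Declined to participate = 524 + 80 = 604
Unknown eligibility = 137 + 653 = 790
Num → 962
Determined eligible → 962 + 137 + 604 + 324 + 98 = 2125
e = 2125 / (2125 + 442) = 2125 / 2567 = 0.8278
Eligible share of unknowns → 0.8278 × 790 = 653.96
Base → 2125 + 653.96 = 2778.96
RR3 = 962 / 2778.96 = 0.3462

34.6%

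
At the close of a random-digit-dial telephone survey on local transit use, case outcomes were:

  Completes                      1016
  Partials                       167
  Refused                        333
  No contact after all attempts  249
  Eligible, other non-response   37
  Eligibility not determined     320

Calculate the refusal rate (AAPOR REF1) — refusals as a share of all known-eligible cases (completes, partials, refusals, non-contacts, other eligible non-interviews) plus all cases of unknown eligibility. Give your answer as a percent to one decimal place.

Num = 333
Denominator = 1016 + 167 + 333 + 249 + 37 + 320 = 2122
REF1 = 333 / 2122 = 0.1569

15.7%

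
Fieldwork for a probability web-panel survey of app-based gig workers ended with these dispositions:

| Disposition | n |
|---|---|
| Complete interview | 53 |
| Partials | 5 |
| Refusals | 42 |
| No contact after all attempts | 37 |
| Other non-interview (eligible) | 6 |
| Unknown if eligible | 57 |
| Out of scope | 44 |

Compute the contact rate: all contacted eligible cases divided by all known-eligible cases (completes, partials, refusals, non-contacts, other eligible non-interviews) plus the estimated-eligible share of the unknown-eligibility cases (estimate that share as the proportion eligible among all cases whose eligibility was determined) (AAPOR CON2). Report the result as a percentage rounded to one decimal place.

Numerator → 53 + 5 + 42 + 6 = 106
Known eligible → 53 + 5 + 42 + 37 + 6 = 143
e = 143 / (143 + 44) = 143 / 187 = 0.7647
e × U → 0.7647 × 57 = 43.59
Denominator → 143 + 43.59 = 186.59
CON2 = 106 / 186.59 = 0.5681

56.8%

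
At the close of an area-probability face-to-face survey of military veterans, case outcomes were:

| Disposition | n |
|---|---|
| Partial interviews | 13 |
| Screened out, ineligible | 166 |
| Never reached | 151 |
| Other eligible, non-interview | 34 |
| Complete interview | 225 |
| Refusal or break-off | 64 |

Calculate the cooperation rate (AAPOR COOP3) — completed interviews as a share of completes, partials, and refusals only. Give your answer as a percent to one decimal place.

Num → 225
Base → 225 + 13 + 64 = 302
COOP3 = 225 / 302 = 0.7450

74.5%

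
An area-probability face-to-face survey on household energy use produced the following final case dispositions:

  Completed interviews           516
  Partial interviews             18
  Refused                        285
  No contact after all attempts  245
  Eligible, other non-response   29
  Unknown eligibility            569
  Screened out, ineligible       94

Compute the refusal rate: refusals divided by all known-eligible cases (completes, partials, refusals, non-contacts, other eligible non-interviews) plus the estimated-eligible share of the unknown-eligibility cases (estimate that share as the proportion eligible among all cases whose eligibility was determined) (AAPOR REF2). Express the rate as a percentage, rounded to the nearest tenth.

Top: 285
Known eligible: 516 + 18 + 285 + 245 + 29 = 1093
e = 1093 / (1093 + 94) = 1093 / 1187 = 0.9208
e × U: 0.9208 × 569 = 523.94
Base: 1093 + 523.94 = 1616.94
REF2 = 285 / 1616.94 = 0.1763

17.6%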